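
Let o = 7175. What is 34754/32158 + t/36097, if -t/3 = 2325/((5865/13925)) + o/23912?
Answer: 68875595466227/110745662129704 ≈ 0.62193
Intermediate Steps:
t = -22120229325/1335656 (t = -3*(2325/((5865/13925)) + 7175/23912) = -3*(2325/((5865*(1/13925))) + 7175*(1/23912)) = -3*(2325/(1173/2785) + 1025/3416) = -3*(2325*(2785/1173) + 1025/3416) = -3*(2158375/391 + 1025/3416) = -3*7373409775/1335656 = -22120229325/1335656 ≈ -16561.)
34754/32158 + t/36097 = 34754/32158 - 22120229325/1335656/36097 = 34754*(1/32158) - 22120229325/1335656*1/36097 = 17377/16079 - 22120229325/48213174632 = 68875595466227/110745662129704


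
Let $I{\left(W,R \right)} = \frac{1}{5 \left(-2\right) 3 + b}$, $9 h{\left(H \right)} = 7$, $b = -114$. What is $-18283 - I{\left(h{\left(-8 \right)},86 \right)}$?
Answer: $- \frac{2632751}{144} \approx -18283.0$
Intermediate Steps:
$h{\left(H \right)} = \frac{7}{9}$ ($h{\left(H \right)} = \frac{1}{9} \cdot 7 = \frac{7}{9}$)
$I{\left(W,R \right)} = - \frac{1}{144}$ ($I{\left(W,R \right)} = \frac{1}{5 \left(-2\right) 3 - 114} = \frac{1}{\left(-10\right) 3 - 114} = \frac{1}{-30 - 114} = \frac{1}{-144} = - \frac{1}{144}$)
$-18283 - I{\left(h{\left(-8 \right)},86 \right)} = -18283 - - \frac{1}{144} = -18283 + \frac{1}{144} = - \frac{2632751}{144}$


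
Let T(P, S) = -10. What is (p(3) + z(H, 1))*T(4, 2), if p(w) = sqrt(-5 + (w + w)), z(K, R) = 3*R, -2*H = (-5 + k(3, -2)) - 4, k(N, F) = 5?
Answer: -40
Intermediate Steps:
H = 2 (H = -((-5 + 5) - 4)/2 = -(0 - 4)/2 = -1/2*(-4) = 2)
p(w) = sqrt(-5 + 2*w)
(p(3) + z(H, 1))*T(4, 2) = (sqrt(-5 + 2*3) + 3*1)*(-10) = (sqrt(-5 + 6) + 3)*(-10) = (sqrt(1) + 3)*(-10) = (1 + 3)*(-10) = 4*(-10) = -40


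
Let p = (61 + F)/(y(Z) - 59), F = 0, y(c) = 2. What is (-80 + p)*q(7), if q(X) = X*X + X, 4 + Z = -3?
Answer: -258776/57 ≈ -4539.9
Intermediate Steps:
Z = -7 (Z = -4 - 3 = -7)
p = -61/57 (p = (61 + 0)/(2 - 59) = 61/(-57) = 61*(-1/57) = -61/57 ≈ -1.0702)
q(X) = X + X**2 (q(X) = X**2 + X = X + X**2)
(-80 + p)*q(7) = (-80 - 61/57)*(7*(1 + 7)) = -32347*8/57 = -4621/57*56 = -258776/57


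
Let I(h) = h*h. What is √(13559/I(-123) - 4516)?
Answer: I*√68309005/123 ≈ 67.195*I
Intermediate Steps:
I(h) = h²
√(13559/I(-123) - 4516) = √(13559/((-123)²) - 4516) = √(13559/15129 - 4516) = √(-68309005/15129) = I*√68309005/123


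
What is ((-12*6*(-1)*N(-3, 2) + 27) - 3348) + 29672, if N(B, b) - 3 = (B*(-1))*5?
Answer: 27647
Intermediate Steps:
N(B, b) = 3 - 5*B (N(B, b) = 3 + (B*(-1))*5 = 3 - B*5 = 3 - 5*B)
((-12*6*(-1)*N(-3, 2) + 27) - 3348) + 29672 = ((-12*6*(-1)*(3 - 5*(-3)) + 27) - 3348) + 29672 = ((-(-72)*(3 + 15) + 27) - 3348) + 29672 = ((-(-72)*18 + 27) - 3348) + 29672 = ((-12*(-108) + 27) - 3348) + 29672 = ((1296 + 27) - 3348) + 29672 = (1323 - 3348) + 29672 = -2025 + 29672 = 27647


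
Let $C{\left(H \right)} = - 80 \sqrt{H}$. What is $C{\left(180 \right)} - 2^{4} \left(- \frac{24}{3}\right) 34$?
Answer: $4352 - 480 \sqrt{5} \approx 3278.7$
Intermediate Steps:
$C{\left(180 \right)} - 2^{4} \left(- \frac{24}{3}\right) 34 = - 80 \sqrt{180} - 2^{4} \left(- \frac{24}{3}\right) 34 = - 80 \cdot 6 \sqrt{5} - 16 \left(\left(-24\right) \frac{1}{3}\right) 34 = - 480 \sqrt{5} - 16 \left(-8\right) 34 = - 480 \sqrt{5} - \left(-128\right) 34 = - 480 \sqrt{5} - -4352 = - 480 \sqrt{5} + 4352 = 4352 - 480 \sqrt{5}$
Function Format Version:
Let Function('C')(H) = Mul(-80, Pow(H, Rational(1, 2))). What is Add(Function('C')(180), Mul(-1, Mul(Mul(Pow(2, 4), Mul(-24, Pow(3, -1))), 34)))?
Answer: Add(4352, Mul(-480, Pow(5, Rational(1, 2)))) ≈ 3278.7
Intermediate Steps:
Add(Function('C')(180), Mul(-1, Mul(Mul(Pow(2, 4), Mul(-24, Pow(3, -1))), 34))) = Add(Mul(-80, Pow(180, Rational(1, 2))), Mul(-1, Mul(Mul(Pow(2, 4), Mul(-24, Pow(3, -1))), 34))) = Add(Mul(-80, Mul(6, Pow(5, Rational(1, 2)))), Mul(-1, Mul(Mul(16, Mul(-24, Rational(1, 3))), 34))) = Add(Mul(-480, Pow(5, Rational(1, 2))), Mul(-1, Mul(Mul(16, -8), 34))) = Add(Mul(-480, Pow(5, Rational(1, 2))), Mul(-1, Mul(-128, 34))) = Add(Mul(-480, Pow(5, Rational(1, 2))), Mul(-1, -4352)) = Add(Mul(-480, Pow(5, Rational(1, 2))), 4352) = Add(4352, Mul(-480, Pow(5, Rational(1, 2))))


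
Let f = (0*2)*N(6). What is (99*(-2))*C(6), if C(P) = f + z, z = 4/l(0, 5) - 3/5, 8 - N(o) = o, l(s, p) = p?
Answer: -198/5 ≈ -39.600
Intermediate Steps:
N(o) = 8 - o
z = 1/5 (z = 4/5 - 3/5 = 1/5 ≈ 0.20000)
f = 0 (f = (0*2)*(8 - 1*6) = 0*(8 - 6) = 0*2 = 0)
C(P) = 1/5 (C(P) = 0 + 1/5 = 1/5)
(99*(-2))*C(6) = (99*(-2))*(1/5) = -198*1/5 = -198/5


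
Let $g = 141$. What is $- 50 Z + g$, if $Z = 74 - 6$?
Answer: $-3259$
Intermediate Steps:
$Z = 68$
$- 50 Z + g = \left(-50\right) 68 + 141 = -3400 + 141 = -3259$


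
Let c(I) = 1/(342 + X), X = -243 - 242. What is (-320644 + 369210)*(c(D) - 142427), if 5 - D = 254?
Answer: -989146733092/143 ≈ -6.9171e+9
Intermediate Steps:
X = -485
D = -249 (D = 5 - 1*254 = 5 - 254 = -249)
c(I) = -1/143 (c(I) = 1/(342 - 485) = 1/(-143) = -1/143)
(-320644 + 369210)*(c(D) - 142427) = (-320644 + 369210)*(-1/143 - 142427) = 48566*(-20367062/143) = -989146733092/143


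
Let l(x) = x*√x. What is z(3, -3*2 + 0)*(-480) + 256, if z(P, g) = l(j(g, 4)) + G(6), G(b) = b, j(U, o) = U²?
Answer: -106304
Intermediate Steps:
l(x) = x^(3/2)
z(P, g) = 6 + (g²)^(3/2) (z(P, g) = (g²)^(3/2) + 6 = 6 + (g²)^(3/2))
z(3, -3*2 + 0)*(-480) + 256 = (6 + ((-3*2 + 0)²)^(3/2))*(-480) + 256 = (6 + ((-6 + 0)²)^(3/2))*(-480) + 256 = (6 + ((-6)²)^(3/2))*(-480) + 256 = (6 + 36^(3/2))*(-480) + 256 = (6 + 216)*(-480) + 256 = 222*(-480) + 256 = -106560 + 256 = -106304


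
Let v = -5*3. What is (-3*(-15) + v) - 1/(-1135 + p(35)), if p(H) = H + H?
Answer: 31951/1065 ≈ 30.001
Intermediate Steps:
p(H) = 2*H
v = -15
(-3*(-15) + v) - 1/(-1135 + p(35)) = (-3*(-15) - 15) - 1/(-1135 + 2*35) = (45 - 15) - 1/(-1135 + 70) = 30 - 1/(-1065) = 30 - 1*(-1/1065) = 30 + 1/1065 = 31951/1065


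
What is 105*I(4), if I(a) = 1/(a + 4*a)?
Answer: 21/4 ≈ 5.2500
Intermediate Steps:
I(a) = 1/(5*a)
105*I(4) = 105*((⅕)/4) = 105*((⅕)*(¼)) = 105*(1/20) = 21/4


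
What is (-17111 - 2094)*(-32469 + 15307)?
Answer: 329596210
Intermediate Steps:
(-17111 - 2094)*(-32469 + 15307) = -19205*(-17162) = 329596210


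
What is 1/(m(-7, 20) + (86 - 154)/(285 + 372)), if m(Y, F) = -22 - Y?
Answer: -657/9923 ≈ -0.066210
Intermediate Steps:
1/(m(-7, 20) + (86 - 154)/(285 + 372)) = 1/((-22 - 1*(-7)) + (86 - 154)/(285 + 372)) = 1/((-22 + 7) - 68/657) = 1/(-15 - 68*1/657) = 1/(-15 - 68/657) = 1/(-9923/657) = -657/9923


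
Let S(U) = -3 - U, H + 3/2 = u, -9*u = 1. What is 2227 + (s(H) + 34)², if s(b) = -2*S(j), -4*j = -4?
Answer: 3991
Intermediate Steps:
j = 1 (j = -¼*(-4) = 1)
u = -⅑ (u = -⅑*1 = -⅑ ≈ -0.11111)
H = -29/18 (H = -3/2 - ⅑ = -29/18 ≈ -1.6111)
s(b) = 8 (s(b) = -2*(-3 - 1*1) = -2*(-3 - 1) = -2*(-4) = 8)
2227 + (s(H) + 34)² = 2227 + (8 + 34)² = 2227 + 42² = 2227 + 1764 = 3991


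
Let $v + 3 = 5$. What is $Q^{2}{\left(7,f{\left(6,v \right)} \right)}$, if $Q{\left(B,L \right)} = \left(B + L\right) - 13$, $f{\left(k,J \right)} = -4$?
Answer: $100$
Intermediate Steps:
$v = 2$ ($v = -3 + 5 = 2$)
$Q{\left(B,L \right)} = -13 + B + L$
$Q^{2}{\left(7,f{\left(6,v \right)} \right)} = \left(-13 + 7 - 4\right)^{2} = \left(-10\right)^{2} = 100$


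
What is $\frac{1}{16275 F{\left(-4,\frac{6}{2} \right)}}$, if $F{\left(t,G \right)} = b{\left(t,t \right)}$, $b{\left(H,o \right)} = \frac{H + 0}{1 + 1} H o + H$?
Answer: $- \frac{1}{585900} \approx -1.7068 \cdot 10^{-6}$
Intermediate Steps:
$b{\left(H,o \right)} = H + \frac{o H^{2}}{2}$ ($b{\left(H,o \right)} = \frac{H}{2} H o + H = \frac{H^{2}}{2} o + H = \frac{o H^{2}}{2} + H = H + \frac{o H^{2}}{2}$)
$F{\left(t,G \right)} = \frac{t \left(2 + t^{2}\right)}{2}$ ($F{\left(t,G \right)} = \frac{t \left(2 + t t\right)}{2} = \frac{t \left(2 + t^{2}\right)}{2}$)
$\frac{1}{16275 F{\left(-4,\frac{6}{2} \right)}} = \frac{1}{16275 \left(-4 + \frac{\left(-4\right)^{3}}{2}\right)} = \frac{1}{16275 \left(-4 + \frac{1}{2} \left(-64\right)\right)} = \frac{1}{16275 \left(-4 - 32\right)} = \frac{1}{16275 \left(-36\right)} = \frac{1}{-585900} = - \frac{1}{585900}$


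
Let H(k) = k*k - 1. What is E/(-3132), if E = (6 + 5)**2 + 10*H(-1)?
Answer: -121/3132 ≈ -0.038633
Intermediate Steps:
H(k) = -1 + k**2 (H(k) = k**2 - 1 = -1 + k**2)
E = 121 (E = (6 + 5)**2 + 10*(-1 + (-1)**2) = 11**2 + 10*(-1 + 1) = 121 + 10*0 = 121 + 0 = 121)
E/(-3132) = 121/(-3132) = 121*(-1/3132) = -121/3132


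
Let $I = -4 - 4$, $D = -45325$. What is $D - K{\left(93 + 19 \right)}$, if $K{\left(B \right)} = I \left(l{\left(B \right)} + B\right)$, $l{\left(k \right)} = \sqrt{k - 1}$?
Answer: $-44429 + 8 \sqrt{111} \approx -44345.0$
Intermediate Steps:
$I = -8$ ($I = -4 - 4 = -8$)
$l{\left(k \right)} = \sqrt{-1 + k}$
$K{\left(B \right)} = - 8 B - 8 \sqrt{-1 + B}$ ($K{\left(B \right)} = - 8 \left(\sqrt{-1 + B} + B\right) = - 8 \left(B + \sqrt{-1 + B}\right) = - 8 B - 8 \sqrt{-1 + B}$)
$D - K{\left(93 + 19 \right)} = -45325 - \left(- 8 \left(93 + 19\right) - 8 \sqrt{-1 + \left(93 + 19\right)}\right) = -45325 - \left(\left(-8\right) 112 - 8 \sqrt{-1 + 112}\right) = -45325 - \left(-896 - 8 \sqrt{111}\right) = -45325 + \left(896 + 8 \sqrt{111}\right) = -44429 + 8 \sqrt{111}$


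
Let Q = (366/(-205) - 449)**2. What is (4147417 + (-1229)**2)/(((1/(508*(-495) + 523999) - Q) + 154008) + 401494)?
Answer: 32401001027720275/2017494289205528 ≈ 16.060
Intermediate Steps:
Q = 8539792921/42025 (Q = (366*(-1/205) - 449)**2 = (-366/205 - 449)**2 = (-92411/205)**2 = 8539792921/42025 ≈ 2.0321e+5)
(4147417 + (-1229)**2)/(((1/(508*(-495) + 523999) - Q) + 154008) + 401494) = (4147417 + (-1229)**2)/(((1/(508*(-495) + 523999) - 1*8539792921/42025) + 154008) + 401494) = (4147417 + 1510441)/(((1/(-251460 + 523999) - 8539792921/42025) + 154008) + 401494) = 5657858/(((1/272539 - 8539792921/42025) + 154008) + 401494) = 5657858/((-2327426622854394/11453451475 + 154008) + 401494) = 5657858/(-563503468092594/11453451475 + 401494) = 5657858/(4034988578411056/11453451475) = 5657858*(11453451475/4034988578411056) = 32401001027720275/2017494289205528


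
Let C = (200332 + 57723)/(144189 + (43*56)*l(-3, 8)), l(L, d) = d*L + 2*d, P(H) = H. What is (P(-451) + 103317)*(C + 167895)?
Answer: 22711232919004/1315 ≈ 1.7271e+10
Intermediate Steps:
l(L, d) = 2*d + L*d (l(L, d) = L*d + 2*d = 2*d + L*d)
C = 51611/24985 (C = (200332 + 57723)/(144189 + (43*56)*(8*(2 - 3))) = 258055/(144189 + 2408*(8*(-1))) = 258055/(144189 + 2408*(-8)) = 258055/(144189 - 19264) = 258055/124925 = 258055*(1/124925) = 51611/24985 ≈ 2.0657)
(P(-451) + 103317)*(C + 167895) = (-451 + 103317)*(51611/24985 + 167895) = 102866*(4194908186/24985) = 22711232919004/1315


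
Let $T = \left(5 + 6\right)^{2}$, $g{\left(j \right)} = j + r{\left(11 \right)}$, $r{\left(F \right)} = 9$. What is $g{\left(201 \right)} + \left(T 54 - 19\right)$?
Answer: $6725$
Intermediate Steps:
$g{\left(j \right)} = 9 + j$ ($g{\left(j \right)} = j + 9 = 9 + j$)
$T = 121$ ($T = 11^{2} = 121$)
$g{\left(201 \right)} + \left(T 54 - 19\right) = \left(9 + 201\right) + \left(121 \cdot 54 - 19\right) = 210 + \left(6534 - 19\right) = 210 + 6515 = 6725$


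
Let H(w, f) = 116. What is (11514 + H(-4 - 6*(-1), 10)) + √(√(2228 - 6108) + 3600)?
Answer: 11630 + √(3600 + 2*I*√970) ≈ 11690.0 + 0.51906*I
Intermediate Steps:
(11514 + H(-4 - 6*(-1), 10)) + √(√(2228 - 6108) + 3600) = (11514 + 116) + √(√(2228 - 6108) + 3600) = 11630 + √(√(-3880) + 3600) = 11630 + √(2*I*√970 + 3600) = 11630 + √(3600 + 2*I*√970)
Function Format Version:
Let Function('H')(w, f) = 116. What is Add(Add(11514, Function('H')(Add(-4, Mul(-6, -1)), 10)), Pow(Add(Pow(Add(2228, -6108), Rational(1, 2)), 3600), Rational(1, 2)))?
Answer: Add(11630, Pow(Add(3600, Mul(2, I, Pow(970, Rational(1, 2)))), Rational(1, 2))) ≈ Add(11690., Mul(0.51906, I))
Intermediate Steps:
Add(Add(11514, Function('H')(Add(-4, Mul(-6, -1)), 10)), Pow(Add(Pow(Add(2228, -6108), Rational(1, 2)), 3600), Rational(1, 2))) = Add(Add(11514, 116), Pow(Add(Pow(Add(2228, -6108), Rational(1, 2)), 3600), Rational(1, 2))) = Add(11630, Pow(Add(Pow(-3880, Rational(1, 2)), 3600), Rational(1, 2))) = Add(11630, Pow(Add(Mul(2, I, Pow(970, Rational(1, 2))), 3600), Rational(1, 2))) = Add(11630, Pow(Add(3600, Mul(2, I, Pow(970, Rational(1, 2)))), Rational(1, 2)))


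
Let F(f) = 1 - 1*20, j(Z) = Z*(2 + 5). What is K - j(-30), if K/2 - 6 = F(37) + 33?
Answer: 250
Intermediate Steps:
j(Z) = 7*Z (j(Z) = Z*7 = 7*Z)
F(f) = -19 (F(f) = 1 - 20 = -19)
K = 40 (K = 12 + 2*(-19 + 33) = 12 + 2*14 = 12 + 28 = 40)
K - j(-30) = 40 - 7*(-30) = 40 - 1*(-210) = 40 + 210 = 250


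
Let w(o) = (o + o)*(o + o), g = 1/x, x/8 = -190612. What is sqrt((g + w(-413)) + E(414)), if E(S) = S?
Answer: sqrt(99216524335278134)/381224 ≈ 826.25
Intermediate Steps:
x = -1524896 (x = 8*(-190612) = -1524896)
g = -1/1524896 (g = 1/(-1524896) = -1/1524896 ≈ -6.5578e-7)
w(o) = 4*o**2 (w(o) = (2*o)*(2*o) = 4*o**2)
sqrt((g + w(-413)) + E(414)) = sqrt((-1/1524896 + 4*(-413)**2) + 414) = sqrt((-1/1524896 + 4*170569) + 414) = sqrt((-1/1524896 + 682276) + 414) = sqrt(1040399943295/1524896 + 414) = sqrt(1041031250239/1524896) = sqrt(99216524335278134)/381224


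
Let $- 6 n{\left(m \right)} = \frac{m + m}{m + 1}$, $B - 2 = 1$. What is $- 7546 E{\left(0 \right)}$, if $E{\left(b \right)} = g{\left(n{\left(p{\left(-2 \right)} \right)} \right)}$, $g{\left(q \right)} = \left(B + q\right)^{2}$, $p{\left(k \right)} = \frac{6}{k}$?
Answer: $- \frac{94325}{2} \approx -47163.0$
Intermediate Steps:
$B = 3$ ($B = 2 + 1 = 3$)
$n{\left(m \right)} = - \frac{m}{3 \left(1 + m\right)}$ ($n{\left(m \right)} = - \frac{\left(m + m\right) \frac{1}{m + 1}}{6} = - \frac{2 m \frac{1}{1 + m}}{6} = - \frac{m}{3 \left(1 + m\right)}$)
$g{\left(q \right)} = \left(3 + q\right)^{2}$
$E{\left(b \right)} = \frac{25}{4}$ ($E{\left(b \right)} = \left(3 - \frac{6 \frac{1}{-2}}{3 + 3 \frac{6}{-2}}\right)^{2} = \left(3 - \frac{6 \left(- \frac{1}{2}\right)}{3 + 3 \cdot 6 \left(- \frac{1}{2}\right)}\right)^{2} = \left(3 - - \frac{3}{3 + 3 \left(-3\right)}\right)^{2} = \left(3 - - \frac{3}{3 - 9}\right)^{2} = \left(3 - - \frac{3}{-6}\right)^{2} = \left(3 - \left(-3\right) \left(- \frac{1}{6}\right)\right)^{2} = \left(3 - \frac{1}{2}\right)^{2} = \left(\frac{5}{2}\right)^{2} = \frac{25}{4}$)
$- 7546 E{\left(0 \right)} = \left(-7546\right) \frac{25}{4} = - \frac{94325}{2}$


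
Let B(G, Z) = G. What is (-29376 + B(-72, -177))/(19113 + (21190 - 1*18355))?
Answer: -2454/1829 ≈ -1.3417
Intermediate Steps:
(-29376 + B(-72, -177))/(19113 + (21190 - 1*18355)) = (-29376 - 72)/(19113 + (21190 - 1*18355)) = -29448/(19113 + (21190 - 18355)) = -29448/(19113 + 2835) = -29448/21948 = -29448*1/21948 = -2454/1829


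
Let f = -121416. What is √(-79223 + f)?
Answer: I*√200639 ≈ 447.93*I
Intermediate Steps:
√(-79223 + f) = √(-79223 - 121416) = √(-200639) = I*√200639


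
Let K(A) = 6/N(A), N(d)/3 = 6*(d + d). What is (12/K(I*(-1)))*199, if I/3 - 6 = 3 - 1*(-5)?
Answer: -601776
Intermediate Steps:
I = 42 (I = 18 + 3*(3 - 1*(-5)) = 18 + 3*(3 + 5) = 18 + 3*8 = 18 + 24 = 42)
N(d) = 36*d (N(d) = 3*(6*(d + d)) = 3*(6*(2*d)) = 3*(12*d) = 36*d)
K(A) = 1/(6*A) (K(A) = 6/((36*A)) = 6*(1/(36*A)) = 1/(6*A))
(12/K(I*(-1)))*199 = (12/((1/(6*((42*(-1)))))))*199 = (12/(((⅙)/(-42))))*199 = (12/(((⅙)*(-1/42))))*199 = (12/(-1/252))*199 = (12*(-252))*199 = -3024*199 = -601776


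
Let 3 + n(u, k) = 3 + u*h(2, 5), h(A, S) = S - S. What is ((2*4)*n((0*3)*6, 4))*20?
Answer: 0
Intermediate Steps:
h(A, S) = 0
n(u, k) = 0 (n(u, k) = -3 + (3 + u*0) = -3 + (3 + 0) = -3 + 3 = 0)
((2*4)*n((0*3)*6, 4))*20 = ((2*4)*0)*20 = (8*0)*20 = 0*20 = 0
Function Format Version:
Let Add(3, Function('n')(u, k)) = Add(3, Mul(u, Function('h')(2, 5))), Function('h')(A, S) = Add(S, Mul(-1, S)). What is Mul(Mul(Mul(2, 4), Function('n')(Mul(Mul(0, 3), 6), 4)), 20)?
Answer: 0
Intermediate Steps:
Function('h')(A, S) = 0
Function('n')(u, k) = 0 (Function('n')(u, k) = Add(-3, Add(3, Mul(u, 0))) = Add(-3, Add(3, 0)) = Add(-3, 3) = 0)
Mul(Mul(Mul(2, 4), Function('n')(Mul(Mul(0, 3), 6), 4)), 20) = Mul(Mul(Mul(2, 4), 0), 20) = Mul(Mul(8, 0), 20) = Mul(0, 20) = 0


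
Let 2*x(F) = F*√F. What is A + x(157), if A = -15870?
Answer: -15870 + 157*√157/2 ≈ -14886.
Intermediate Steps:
x(F) = F^(3/2)/2 (x(F) = (F*√F)/2 = F^(3/2)/2)
A + x(157) = -15870 + 157^(3/2)/2 = -15870 + (157*√157)/2 = -15870 + 157*√157/2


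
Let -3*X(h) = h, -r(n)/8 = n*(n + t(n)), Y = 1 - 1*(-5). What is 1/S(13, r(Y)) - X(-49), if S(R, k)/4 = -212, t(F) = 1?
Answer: -41555/2544 ≈ -16.335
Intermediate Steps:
Y = 6 (Y = 1 + 5 = 6)
r(n) = -8*n*(1 + n) (r(n) = -8*n*(n + 1) = -8*n*(1 + n))
S(R, k) = -848 (S(R, k) = 4*(-212) = -848)
X(h) = -h/3
1/S(13, r(Y)) - X(-49) = 1/(-848) - (-1)*(-49)/3 = -1/848 - 1*49/3 = -1/848 - 49/3 = -41555/2544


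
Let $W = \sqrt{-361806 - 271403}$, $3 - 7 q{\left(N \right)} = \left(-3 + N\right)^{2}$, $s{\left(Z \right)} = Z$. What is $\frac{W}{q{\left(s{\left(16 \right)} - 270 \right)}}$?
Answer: $- \frac{7 i \sqrt{633209}}{66046} \approx - 0.084338 i$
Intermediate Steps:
$q{\left(N \right)} = \frac{3}{7} - \frac{\left(-3 + N\right)^{2}}{7}$
$W = i \sqrt{633209}$ ($W = \sqrt{-633209} = i \sqrt{633209} \approx 795.74 i$)
$\frac{W}{q{\left(s{\left(16 \right)} - 270 \right)}} = \frac{i \sqrt{633209}}{\frac{3}{7} - \frac{\left(-3 + \left(16 - 270\right)\right)^{2}}{7}} = \frac{i \sqrt{633209}}{\frac{3}{7} - \frac{\left(-3 - 254\right)^{2}}{7}} = \frac{i \sqrt{633209}}{\frac{3}{7} - \frac{\left(-257\right)^{2}}{7}} = \frac{i \sqrt{633209}}{\frac{3}{7} - \frac{66049}{7}} = \frac{i \sqrt{633209}}{- \frac{66046}{7}} = i \sqrt{633209} \left(- \frac{7}{66046}\right) = - \frac{7 i \sqrt{633209}}{66046}$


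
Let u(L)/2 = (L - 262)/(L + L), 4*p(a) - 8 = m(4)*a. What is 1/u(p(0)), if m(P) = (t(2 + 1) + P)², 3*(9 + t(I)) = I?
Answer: -1/130 ≈ -0.0076923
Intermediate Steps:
t(I) = -9 + I/3
m(P) = (-8 + P)² (m(P) = ((-9 + (2 + 1)/3) + P)² = ((-9 + (⅓)*3) + P)² = ((-9 + 1) + P)² = (-8 + P)²)
p(a) = 2 + 4*a (p(a) = 2 + ((-8 + 4)²*a)/4 = 2 + ((-4)²*a)/4 = 2 + (16*a)/4 = 2 + 4*a)
u(L) = (-262 + L)/L (u(L) = 2*((L - 262)/(L + L)) = 2*((-262 + L)/((2*L))) = 2*((-262 + L)*(1/(2*L))) = 2*((-262 + L)/(2*L)) = (-262 + L)/L)
1/u(p(0)) = 1/((-262 + (2 + 4*0))/(2 + 4*0)) = 1/((-262 + (2 + 0))/(2 + 0)) = 1/((-262 + 2)/2) = 1/((½)*(-260)) = 1/(-130) = -1/130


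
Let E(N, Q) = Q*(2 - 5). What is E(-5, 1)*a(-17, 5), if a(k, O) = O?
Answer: -15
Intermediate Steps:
E(N, Q) = -3*Q (E(N, Q) = Q*(-3) = -3*Q)
E(-5, 1)*a(-17, 5) = -3*1*5 = -3*5 = -15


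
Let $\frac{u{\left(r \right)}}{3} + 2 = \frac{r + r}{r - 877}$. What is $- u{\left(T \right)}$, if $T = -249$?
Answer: $\frac{2631}{563} \approx 4.6732$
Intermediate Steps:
$u{\left(r \right)} = -6 + \frac{6 r}{-877 + r}$ ($u{\left(r \right)} = -6 + 3 \frac{r + r}{r - 877} = -6 + 3 \frac{2 r}{-877 + r} = -6 + \frac{6 r}{-877 + r}$)
$- u{\left(T \right)} = - \frac{5262}{-877 - 249} = - \frac{5262}{-1126} = - \frac{5262 \left(-1\right)}{1126} = \left(-1\right) \left(- \frac{2631}{563}\right) = \frac{2631}{563}$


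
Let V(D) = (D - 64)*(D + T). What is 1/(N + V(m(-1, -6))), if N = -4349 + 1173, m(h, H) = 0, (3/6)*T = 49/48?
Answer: -3/9920 ≈ -0.00030242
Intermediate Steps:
T = 49/24 (T = 2*(49/48) = 49/24 ≈ 2.0417)
N = -3176
V(D) = (-64 + D)*(49/24 + D) (V(D) = (D - 64)*(D + 49/24) = (-64 + D)*(49/24 + D))
1/(N + V(m(-1, -6))) = 1/(-3176 + (-392/3 + 0² - 1487/24*0)) = 1/(-3176 + (-392/3 + 0 + 0)) = 1/(-3176 - 392/3) = 1/(-9920/3) = -3/9920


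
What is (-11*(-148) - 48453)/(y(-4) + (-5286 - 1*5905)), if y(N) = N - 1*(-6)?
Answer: 46825/11189 ≈ 4.1849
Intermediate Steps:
y(N) = 6 + N (y(N) = N + 6 = 6 + N)
(-11*(-148) - 48453)/(y(-4) + (-5286 - 1*5905)) = (-11*(-148) - 48453)/((6 - 4) + (-5286 - 1*5905)) = (1628 - 48453)/(2 + (-5286 - 5905)) = -46825/(2 - 11191) = -46825/(-11189) = -46825*(-1/11189) = 46825/11189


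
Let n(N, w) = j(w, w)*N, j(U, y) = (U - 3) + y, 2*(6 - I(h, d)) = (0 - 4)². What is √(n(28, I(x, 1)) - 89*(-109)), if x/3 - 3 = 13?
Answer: √9505 ≈ 97.494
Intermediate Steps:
x = 48 (x = 9 + 3*13 = 9 + 39 = 48)
I(h, d) = -2 (I(h, d) = 6 - (0 - 4)²/2 = 6 - ½*(-4)² = 6 - ½*16 = 6 - 8 = -2)
j(U, y) = -3 + U + y (j(U, y) = (-3 + U) + y = -3 + U + y)
n(N, w) = N*(-3 + 2*w) (n(N, w) = (-3 + w + w)*N = (-3 + 2*w)*N = N*(-3 + 2*w))
√(n(28, I(x, 1)) - 89*(-109)) = √(28*(-3 + 2*(-2)) - 89*(-109)) = √(28*(-3 - 4) + 9701) = √(28*(-7) + 9701) = √(-196 + 9701) = √9505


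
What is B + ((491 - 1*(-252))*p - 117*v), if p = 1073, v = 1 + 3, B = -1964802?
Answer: -1168031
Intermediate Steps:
v = 4
B + ((491 - 1*(-252))*p - 117*v) = -1964802 + ((491 - 1*(-252))*1073 - 117*4) = -1964802 + ((491 + 252)*1073 - 468) = -1964802 + (743*1073 - 468) = -1964802 + (797239 - 468) = -1964802 + 796771 = -1168031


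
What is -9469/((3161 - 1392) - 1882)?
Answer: 9469/113 ≈ 83.797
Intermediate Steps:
-9469/((3161 - 1392) - 1882) = -9469/(1769 - 1882) = -9469/(-113) = -9469*(-1/113) = 9469/113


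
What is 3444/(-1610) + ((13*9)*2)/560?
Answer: -2217/1288 ≈ -1.7213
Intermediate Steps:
3444/(-1610) + ((13*9)*2)/560 = 3444*(-1/1610) + (117*2)*(1/560) = -246/115 + 234*(1/560) = -246/115 + 117/280 = -2217/1288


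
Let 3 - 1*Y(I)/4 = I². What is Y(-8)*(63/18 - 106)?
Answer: 25010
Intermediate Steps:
Y(I) = 12 - 4*I²
Y(-8)*(63/18 - 106) = (12 - 4*(-8)²)*(63/18 - 106) = (12 - 4*64)*(63*(1/18) - 106) = (12 - 256)*(7/2 - 106) = -244*(-205/2) = 25010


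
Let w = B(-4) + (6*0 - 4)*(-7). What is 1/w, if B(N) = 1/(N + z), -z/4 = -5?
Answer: 16/449 ≈ 0.035635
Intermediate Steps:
z = 20 (z = -4*(-5) = 20)
B(N) = 1/(20 + N) (B(N) = 1/(N + 20) = 1/(20 + N))
w = 449/16 (w = 1/(20 - 4) + (6*0 - 4)*(-7) = 1/16 + (0 - 4)*(-7) = 1/16 - 4*(-7) = 1/16 + 28 = 449/16 ≈ 28.063)
1/w = 1/(449/16) = 16/449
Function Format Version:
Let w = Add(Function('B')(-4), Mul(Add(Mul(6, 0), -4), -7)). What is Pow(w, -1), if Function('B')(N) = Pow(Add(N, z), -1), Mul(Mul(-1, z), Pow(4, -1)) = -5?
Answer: Rational(16, 449) ≈ 0.035635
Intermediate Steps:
z = 20 (z = Mul(-4, -5) = 20)
Function('B')(N) = Pow(Add(20, N), -1) (Function('B')(N) = Pow(Add(N, 20), -1) = Pow(Add(20, N), -1))
w = Rational(449, 16) (w = Add(Pow(Add(20, -4), -1), Mul(Add(Mul(6, 0), -4), -7)) = Add(Pow(16, -1), Mul(Add(0, -4), -7)) = Add(Rational(1, 16), Mul(-4, -7)) = Add(Rational(1, 16), 28) = Rational(449, 16) ≈ 28.063)
Pow(w, -1) = Pow(Rational(449, 16), -1) = Rational(16, 449)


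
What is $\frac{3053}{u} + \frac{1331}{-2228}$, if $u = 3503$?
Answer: $\frac{2139591}{7804684} \approx 0.27414$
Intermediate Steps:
$\frac{3053}{u} + \frac{1331}{-2228} = \frac{3053}{3503} + \frac{1331}{-2228} = 3053 \cdot \frac{1}{3503} + 1331 \left(- \frac{1}{2228}\right) = \frac{3053}{3503} - \frac{1331}{2228} = \frac{2139591}{7804684}$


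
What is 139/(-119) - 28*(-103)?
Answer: 343057/119 ≈ 2882.8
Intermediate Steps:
139/(-119) - 28*(-103) = 139*(-1/119) + 2884 = -139/119 + 2884 = 343057/119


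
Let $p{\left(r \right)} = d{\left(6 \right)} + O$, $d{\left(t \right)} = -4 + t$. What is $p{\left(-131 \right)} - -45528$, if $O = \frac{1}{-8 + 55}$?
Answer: $\frac{2139911}{47} \approx 45530.0$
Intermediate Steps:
$O = \frac{1}{47} \approx 0.021277$
$p{\left(r \right)} = \frac{95}{47}$ ($p{\left(r \right)} = \left(-4 + 6\right) + \frac{1}{47} = 2 + \frac{1}{47} = \frac{95}{47}$)
$p{\left(-131 \right)} - -45528 = \frac{95}{47} - -45528 = \frac{95}{47} + 45528 = \frac{2139911}{47}$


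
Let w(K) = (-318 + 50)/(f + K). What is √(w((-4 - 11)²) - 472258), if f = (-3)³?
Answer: 2*I*√128572609/33 ≈ 687.21*I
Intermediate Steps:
f = -27
w(K) = -268/(-27 + K) (w(K) = (-318 + 50)/(-27 + K) = -268/(-27 + K))
√(w((-4 - 11)²) - 472258) = √(-268/(-27 + (-4 - 11)²) - 472258) = √(-268/(-27 + (-15)²) - 472258) = √(-268/(-27 + 225) - 472258) = √(-268/198 - 472258) = √(-268*1/198 - 472258) = √(-134/99 - 472258) = √(-46753676/99) = 2*I*√128572609/33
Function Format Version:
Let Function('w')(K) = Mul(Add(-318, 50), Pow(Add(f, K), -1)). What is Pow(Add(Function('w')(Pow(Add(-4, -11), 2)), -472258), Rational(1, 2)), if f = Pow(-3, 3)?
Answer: Mul(Rational(2, 33), I, Pow(128572609, Rational(1, 2))) ≈ Mul(687.21, I)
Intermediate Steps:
f = -27
Function('w')(K) = Mul(-268, Pow(Add(-27, K), -1)) (Function('w')(K) = Mul(Add(-318, 50), Pow(Add(-27, K), -1)) = Mul(-268, Pow(Add(-27, K), -1)))
Pow(Add(Function('w')(Pow(Add(-4, -11), 2)), -472258), Rational(1, 2)) = Pow(Add(Mul(-268, Pow(Add(-27, Pow(Add(-4, -11), 2)), -1)), -472258), Rational(1, 2)) = Pow(Add(Mul(-268, Pow(Add(-27, Pow(-15, 2)), -1)), -472258), Rational(1, 2)) = Pow(Add(Mul(-268, Pow(Add(-27, 225), -1)), -472258), Rational(1, 2)) = Pow(Add(Mul(-268, Pow(198, -1)), -472258), Rational(1, 2)) = Pow(Add(Mul(-268, Rational(1, 198)), -472258), Rational(1, 2)) = Pow(Add(Rational(-134, 99), -472258), Rational(1, 2)) = Pow(Rational(-46753676, 99), Rational(1, 2)) = Mul(Rational(2, 33), I, Pow(128572609, Rational(1, 2)))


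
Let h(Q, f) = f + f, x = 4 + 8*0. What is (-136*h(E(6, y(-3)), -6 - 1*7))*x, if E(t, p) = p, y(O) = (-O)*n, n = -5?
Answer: 14144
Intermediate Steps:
y(O) = 5*O (y(O) = -O*(-5) = 5*O)
x = 4 (x = 4 + 0 = 4)
h(Q, f) = 2*f
(-136*h(E(6, y(-3)), -6 - 1*7))*x = -272*(-6 - 1*7)*4 = -272*(-6 - 7)*4 = -272*(-13)*4 = -136*(-26)*4 = 3536*4 = 14144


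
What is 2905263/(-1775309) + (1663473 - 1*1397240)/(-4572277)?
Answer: -13756313034848/8117204508593 ≈ -1.6947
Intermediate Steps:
2905263/(-1775309) + (1663473 - 1*1397240)/(-4572277) = 2905263*(-1/1775309) + (1663473 - 1397240)*(-1/4572277) = -2905263/1775309 + 266233*(-1/4572277) = -2905263/1775309 - 266233/4572277 = -13756313034848/8117204508593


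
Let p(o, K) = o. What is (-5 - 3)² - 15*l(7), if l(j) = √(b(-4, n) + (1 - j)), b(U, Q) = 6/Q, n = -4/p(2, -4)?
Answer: 64 - 45*I ≈ 64.0 - 45.0*I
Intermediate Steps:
n = -2 (n = -4/2 = -4*½ = -2)
l(j) = √(-2 - j) (l(j) = √(6/(-2) + (1 - j)) = √(6*(-½) + (1 - j)) = √(-3 + (1 - j)) = √(-2 - j))
(-5 - 3)² - 15*l(7) = (-5 - 3)² - 15*√(-2 - 1*7) = (-8)² - 15*√(-2 - 7) = 64 - 45*I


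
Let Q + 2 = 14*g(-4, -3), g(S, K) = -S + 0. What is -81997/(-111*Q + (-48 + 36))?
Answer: 81997/6006 ≈ 13.653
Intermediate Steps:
g(S, K) = -S
Q = 54 (Q = -2 + 14*(-1*(-4)) = -2 + 14*4 = -2 + 56 = 54)
-81997/(-111*Q + (-48 + 36)) = -81997/(-111*54 + (-48 + 36)) = -81997/(-5994 - 12) = -81997/(-6006) = -81997*(-1/6006) = 81997/6006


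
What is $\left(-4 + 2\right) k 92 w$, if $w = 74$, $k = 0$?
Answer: $0$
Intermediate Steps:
$\left(-4 + 2\right) k 92 w = \left(-4 + 2\right) 0 \cdot 92 \cdot 74 = \left(-2\right) 0 \cdot 92 \cdot 74 = 0 \cdot 92 \cdot 74 = 0 \cdot 74 = 0$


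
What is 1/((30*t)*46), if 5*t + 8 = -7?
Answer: -1/4140 ≈ -0.00024155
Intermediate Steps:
t = -3 (t = -8/5 + (⅕)*(-7) = -8/5 - 7/5 = -3)
1/((30*t)*46) = 1/((30*(-3))*46) = 1/(-90*46) = 1/(-4140) = -1/4140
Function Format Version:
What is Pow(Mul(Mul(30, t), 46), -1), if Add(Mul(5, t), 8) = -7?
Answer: Rational(-1, 4140) ≈ -0.00024155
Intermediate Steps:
t = -3 (t = Add(Rational(-8, 5), Mul(Rational(1, 5), -7)) = Add(Rational(-8, 5), Rational(-7, 5)) = -3)
Pow(Mul(Mul(30, t), 46), -1) = Pow(Mul(Mul(30, -3), 46), -1) = Pow(Mul(-90, 46), -1) = Pow(-4140, -1) = Rational(-1, 4140)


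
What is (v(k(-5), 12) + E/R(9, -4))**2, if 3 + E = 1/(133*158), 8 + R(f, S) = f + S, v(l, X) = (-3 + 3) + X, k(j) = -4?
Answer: 671654007025/3974293764 ≈ 169.00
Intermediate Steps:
v(l, X) = X (v(l, X) = 0 + X = X)
R(f, S) = -8 + S + f (R(f, S) = -8 + (f + S) = -8 + (S + f) = -8 + S + f)
E = -63041/21014 (E = -3 + 1/(133*158) = -3 + (1/133)*(1/158) = -3 + 1/21014 = -63041/21014 ≈ -3.0000)
(v(k(-5), 12) + E/R(9, -4))**2 = (12 - 63041/(21014*(-8 - 4 + 9)))**2 = (12 - 63041/21014/(-3))**2 = (12 - 63041/21014*(-1/3))**2 = (12 + 63041/63042)**2 = (819545/63042)**2 = 671654007025/3974293764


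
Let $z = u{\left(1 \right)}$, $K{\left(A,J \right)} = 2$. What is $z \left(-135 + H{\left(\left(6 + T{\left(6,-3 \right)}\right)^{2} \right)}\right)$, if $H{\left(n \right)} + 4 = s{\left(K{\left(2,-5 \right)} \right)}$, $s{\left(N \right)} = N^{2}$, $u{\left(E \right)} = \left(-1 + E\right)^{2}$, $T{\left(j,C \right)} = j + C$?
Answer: $0$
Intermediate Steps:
$T{\left(j,C \right)} = C + j$
$z = 0$ ($z = \left(-1 + 1\right)^{2} = 0^{2} = 0$)
$H{\left(n \right)} = 0$ ($H{\left(n \right)} = -4 + 2^{2} = -4 + 4 = 0$)
$z \left(-135 + H{\left(\left(6 + T{\left(6,-3 \right)}\right)^{2} \right)}\right) = 0 \left(-135 + 0\right) = 0 \left(-135\right) = 0$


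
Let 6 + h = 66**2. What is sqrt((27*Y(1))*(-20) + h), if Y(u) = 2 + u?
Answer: sqrt(2730) ≈ 52.249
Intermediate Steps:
h = 4350 (h = -6 + 66**2 = -6 + 4356 = 4350)
sqrt((27*Y(1))*(-20) + h) = sqrt((27*(2 + 1))*(-20) + 4350) = sqrt((27*3)*(-20) + 4350) = sqrt(81*(-20) + 4350) = sqrt(-1620 + 4350) = sqrt(2730)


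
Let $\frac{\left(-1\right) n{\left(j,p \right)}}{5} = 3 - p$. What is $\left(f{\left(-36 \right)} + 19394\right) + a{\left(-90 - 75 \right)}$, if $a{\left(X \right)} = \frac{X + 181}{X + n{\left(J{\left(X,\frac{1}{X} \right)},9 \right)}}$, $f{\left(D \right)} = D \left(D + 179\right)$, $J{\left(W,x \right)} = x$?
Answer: $\frac{1923194}{135} \approx 14246.0$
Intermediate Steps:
$n{\left(j,p \right)} = -15 + 5 p$ ($n{\left(j,p \right)} = - 5 \left(3 - p\right) = -15 + 5 p$)
$f{\left(D \right)} = D \left(179 + D\right)$
$a{\left(X \right)} = \frac{181 + X}{30 + X}$ ($a{\left(X \right)} = \frac{X + 181}{X + \left(-15 + 5 \cdot 9\right)} = \frac{181 + X}{X + \left(-15 + 45\right)} = \frac{181 + X}{X + 30} = \frac{181 + X}{30 + X}$)
$\left(f{\left(-36 \right)} + 19394\right) + a{\left(-90 - 75 \right)} = \left(- 36 \left(179 - 36\right) + 19394\right) + \frac{181 - 165}{30 - 165} = \left(\left(-36\right) 143 + 19394\right) + \frac{181 - 165}{30 - 165} = \left(-5148 + 19394\right) + \frac{181 - 165}{30 - 165} = 14246 + \frac{1}{-135} \cdot 16 = 14246 - \frac{16}{135} = \frac{1923194}{135}$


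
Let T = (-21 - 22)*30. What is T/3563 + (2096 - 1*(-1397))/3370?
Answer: 8098259/12007310 ≈ 0.67444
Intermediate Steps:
T = -1290 (T = -43*30 = -1290)
T/3563 + (2096 - 1*(-1397))/3370 = -1290/3563 + (2096 - 1*(-1397))/3370 = -1290*1/3563 + (2096 + 1397)*(1/3370) = -1290/3563 + 3493*(1/3370) = -1290/3563 + 3493/3370 = 8098259/12007310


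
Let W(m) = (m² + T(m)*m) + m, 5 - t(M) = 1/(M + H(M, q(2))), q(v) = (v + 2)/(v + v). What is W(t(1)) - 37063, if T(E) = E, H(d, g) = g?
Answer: -37018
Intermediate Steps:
q(v) = (2 + v)/(2*v) (q(v) = (2 + v)/((2*v)) = (2 + v)*(1/(2*v)) = (2 + v)/(2*v))
t(M) = 5 - 1/(1 + M) (t(M) = 5 - 1/(M + (½)*(2 + 2)/2) = 5 - 1/(M + (½)*(½)*4) = 5 - 1/(M + 1) = 5 - 1/(1 + M))
W(m) = m + 2*m² (W(m) = (m² + m*m) + m = (m² + m²) + m = 2*m² + m = m + 2*m²)
W(t(1)) - 37063 = ((4 + 5*1)/(1 + 1))*(1 + 2*((4 + 5*1)/(1 + 1))) - 37063 = ((4 + 5)/2)*(1 + 2*((4 + 5)/2)) - 37063 = ((½)*9)*(1 + 2*((½)*9)) - 37063 = 9*(1 + 2*(9/2))/2 - 37063 = 9*(1 + 9)/2 - 37063 = (9/2)*10 - 37063 = 45 - 37063 = -37018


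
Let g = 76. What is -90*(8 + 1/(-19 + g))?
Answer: -13710/19 ≈ -721.58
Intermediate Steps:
-90*(8 + 1/(-19 + g)) = -90*(8 + 1/(-19 + 76)) = -90*(8 + 1/57) = -90*457/57 = -13710/19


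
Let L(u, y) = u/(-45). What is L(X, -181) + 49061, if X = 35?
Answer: 441542/9 ≈ 49060.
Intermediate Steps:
L(u, y) = -u/45 (L(u, y) = u*(-1/45) = -u/45)
L(X, -181) + 49061 = -1/45*35 + 49061 = -7/9 + 49061 = 441542/9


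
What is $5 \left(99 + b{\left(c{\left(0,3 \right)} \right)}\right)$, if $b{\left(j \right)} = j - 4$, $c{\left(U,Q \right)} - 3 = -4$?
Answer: $470$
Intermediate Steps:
$c{\left(U,Q \right)} = -1$ ($c{\left(U,Q \right)} = 3 - 4 = -1$)
$b{\left(j \right)} = -4 + j$ ($b{\left(j \right)} = j - 4 = -4 + j$)
$5 \left(99 + b{\left(c{\left(0,3 \right)} \right)}\right) = 5 \left(99 - 5\right) = 5 \cdot 94 = 470$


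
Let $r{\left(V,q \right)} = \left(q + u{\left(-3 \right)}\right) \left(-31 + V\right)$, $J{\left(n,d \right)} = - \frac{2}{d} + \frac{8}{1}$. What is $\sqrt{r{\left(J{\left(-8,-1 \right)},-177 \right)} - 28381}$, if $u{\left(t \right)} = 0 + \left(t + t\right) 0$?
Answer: $2 i \sqrt{6166} \approx 157.05 i$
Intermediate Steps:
$u{\left(t \right)} = 0$ ($u{\left(t \right)} = 0 + 2 t 0 = 0 + 0 = 0$)
$J{\left(n,d \right)} = 8 - \frac{2}{d}$ ($J{\left(n,d \right)} = - \frac{2}{d} + 8 \cdot 1 = - \frac{2}{d} + 8 = 8 - \frac{2}{d}$)
$r{\left(V,q \right)} = q \left(-31 + V\right)$ ($r{\left(V,q \right)} = \left(q + 0\right) \left(-31 + V\right) = q \left(-31 + V\right)$)
$\sqrt{r{\left(J{\left(-8,-1 \right)},-177 \right)} - 28381} = \sqrt{- 177 \left(-31 + \left(8 - \frac{2}{-1}\right)\right) - 28381} = \sqrt{- 177 \left(-31 + \left(8 - -2\right)\right) - 28381} = \sqrt{- 177 \left(-31 + \left(8 + 2\right)\right) - 28381} = \sqrt{- 177 \left(-31 + 10\right) - 28381} = \sqrt{\left(-177\right) \left(-21\right) - 28381} = \sqrt{3717 - 28381} = \sqrt{-24664} = 2 i \sqrt{6166}$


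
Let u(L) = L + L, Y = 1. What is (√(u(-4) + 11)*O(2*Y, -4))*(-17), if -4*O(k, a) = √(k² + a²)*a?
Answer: -34*√15 ≈ -131.68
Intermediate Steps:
O(k, a) = -a*√(a² + k²)/4 (O(k, a) = -√(k² + a²)*a/4 = -√(a² + k²)*a/4 = -a*√(a² + k²)/4)
u(L) = 2*L
(√(u(-4) + 11)*O(2*Y, -4))*(-17) = (√(2*(-4) + 11)*(-¼*(-4)*√((-4)² + (2*1)²)))*(-17) = (√(-8 + 11)*(-¼*(-4)*√(16 + 2²)))*(-17) = (√3*(-¼*(-4)*√(16 + 4)))*(-17) = (√3*(-¼*(-4)*√20))*(-17) = (√3*(-¼*(-4)*2*√5))*(-17) = (√3*(2*√5))*(-17) = (2*√15)*(-17) = -34*√15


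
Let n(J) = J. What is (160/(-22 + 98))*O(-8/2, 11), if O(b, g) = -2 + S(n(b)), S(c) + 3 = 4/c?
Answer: -240/19 ≈ -12.632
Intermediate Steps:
S(c) = -3 + 4/c
O(b, g) = -5 + 4/b (O(b, g) = -2 + (-3 + 4/b) = -5 + 4/b)
(160/(-22 + 98))*O(-8/2, 11) = (160/(-22 + 98))*(-5 + 4/((-8/2))) = (160/76)*(-5 + 4/((-8*½))) = (160*(1/76))*(-5 + 4/(-4)) = 40*(-5 + 4*(-¼))/19 = 40*(-5 - 1)/19 = (40/19)*(-6) = -240/19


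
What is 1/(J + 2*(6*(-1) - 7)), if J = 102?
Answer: 1/76 ≈ 0.013158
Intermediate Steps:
1/(J + 2*(6*(-1) - 7)) = 1/(102 + 2*(6*(-1) - 7)) = 1/(102 + 2*(-6 - 7)) = 1/(102 + 2*(-13)) = 1/(102 - 26) = 1/76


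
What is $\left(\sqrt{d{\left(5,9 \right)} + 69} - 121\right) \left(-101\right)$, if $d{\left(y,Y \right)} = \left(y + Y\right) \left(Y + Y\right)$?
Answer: $12221 - 101 \sqrt{321} \approx 10411.0$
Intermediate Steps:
$d{\left(y,Y \right)} = 2 Y \left(Y + y\right)$ ($d{\left(y,Y \right)} = \left(Y + y\right) 2 Y = 2 Y \left(Y + y\right)$)
$\left(\sqrt{d{\left(5,9 \right)} + 69} - 121\right) \left(-101\right) = \left(\sqrt{2 \cdot 9 \left(9 + 5\right) + 69} - 121\right) \left(-101\right) = \left(\sqrt{2 \cdot 9 \cdot 14 + 69} - 121\right) \left(-101\right) = \left(\sqrt{252 + 69} - 121\right) \left(-101\right) = \left(\sqrt{321} - 121\right) \left(-101\right) = \left(-121 + \sqrt{321}\right) \left(-101\right) = 12221 - 101 \sqrt{321}$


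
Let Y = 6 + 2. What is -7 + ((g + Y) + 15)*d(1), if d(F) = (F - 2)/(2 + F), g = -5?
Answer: -13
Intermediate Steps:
Y = 8
d(F) = (-2 + F)/(2 + F)
-7 + ((g + Y) + 15)*d(1) = -7 + ((-5 + 8) + 15)*((-2 + 1)/(2 + 1)) = -7 + (3 + 15)*(-1/3) = -7 + 18*((⅓)*(-1)) = -7 + 18*(-⅓) = -7 - 6 = -13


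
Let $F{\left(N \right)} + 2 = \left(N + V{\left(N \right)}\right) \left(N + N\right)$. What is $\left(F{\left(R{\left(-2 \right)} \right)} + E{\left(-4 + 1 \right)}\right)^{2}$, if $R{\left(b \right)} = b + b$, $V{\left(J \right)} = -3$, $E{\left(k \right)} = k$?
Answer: $2601$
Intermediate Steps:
$R{\left(b \right)} = 2 b$
$F{\left(N \right)} = -2 + 2 N \left(-3 + N\right)$ ($F{\left(N \right)} = -2 + \left(N - 3\right) \left(N + N\right) = -2 + \left(-3 + N\right) 2 N = -2 + 2 N \left(-3 + N\right)$)
$\left(F{\left(R{\left(-2 \right)} \right)} + E{\left(-4 + 1 \right)}\right)^{2} = \left(\left(-2 - 6 \cdot 2 \left(-2\right) + 2 \left(2 \left(-2\right)\right)^{2}\right) + \left(-4 + 1\right)\right)^{2} = \left(\left(-2 - -24 + 2 \left(-4\right)^{2}\right) - 3\right)^{2} = \left(\left(-2 + 24 + 2 \cdot 16\right) - 3\right)^{2} = \left(\left(-2 + 24 + 32\right) - 3\right)^{2} = \left(54 - 3\right)^{2} = 51^{2} = 2601$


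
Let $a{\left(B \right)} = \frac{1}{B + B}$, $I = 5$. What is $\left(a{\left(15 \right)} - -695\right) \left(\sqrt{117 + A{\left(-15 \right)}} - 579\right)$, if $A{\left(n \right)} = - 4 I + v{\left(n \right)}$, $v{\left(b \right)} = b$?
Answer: $- \frac{4024243}{10} + \frac{20851 \sqrt{82}}{30} \approx -3.9613 \cdot 10^{5}$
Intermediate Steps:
$a{\left(B \right)} = \frac{1}{2 B}$
$A{\left(n \right)} = -20 + n$ ($A{\left(n \right)} = \left(-4\right) 5 + n = -20 + n$)
$\left(a{\left(15 \right)} - -695\right) \left(\sqrt{117 + A{\left(-15 \right)}} - 579\right) = \left(\frac{1}{2 \cdot 15} - -695\right) \left(\sqrt{117 - 35} - 579\right) = \left(\frac{1}{2} \cdot \frac{1}{15} + 695\right) \left(\sqrt{117 - 35} - 579\right) = \left(\frac{1}{30} + 695\right) \left(\sqrt{82} - 579\right) = \frac{20851 \left(-579 + \sqrt{82}\right)}{30} = - \frac{4024243}{10} + \frac{20851 \sqrt{82}}{30}$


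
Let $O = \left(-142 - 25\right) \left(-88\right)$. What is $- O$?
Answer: $-14696$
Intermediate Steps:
$O = 14696$ ($O = \left(-167\right) \left(-88\right) = 14696$)
$- O = \left(-1\right) 14696 = -14696$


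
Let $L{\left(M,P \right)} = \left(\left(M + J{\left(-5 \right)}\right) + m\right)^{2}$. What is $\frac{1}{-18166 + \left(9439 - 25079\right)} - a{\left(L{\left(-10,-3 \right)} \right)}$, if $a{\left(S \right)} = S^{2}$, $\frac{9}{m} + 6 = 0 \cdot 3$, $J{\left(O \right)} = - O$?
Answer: $- \frac{482766591}{270448} \approx -1785.1$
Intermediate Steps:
$m = - \frac{3}{2}$ ($m = \frac{9}{-6 + 0 \cdot 3} = \frac{9}{-6 + 0} = \frac{9}{-6} = 9 \left(- \frac{1}{6}\right) = - \frac{3}{2} \approx -1.5$)
$L{\left(M,P \right)} = \left(\frac{7}{2} + M\right)^{2}$ ($L{\left(M,P \right)} = \left(\left(M - -5\right) - \frac{3}{2}\right)^{2} = \left(\left(M + 5\right) - \frac{3}{2}\right)^{2} = \left(\left(5 + M\right) - \frac{3}{2}\right)^{2} = \left(\frac{7}{2} + M\right)^{2}$)
$\frac{1}{-18166 + \left(9439 - 25079\right)} - a{\left(L{\left(-10,-3 \right)} \right)} = \frac{1}{-18166 + \left(9439 - 25079\right)} - \left(\frac{\left(7 + 2 \left(-10\right)\right)^{2}}{4}\right)^{2} = \frac{1}{-18166 + \left(9439 - 25079\right)} - \left(\frac{\left(7 - 20\right)^{2}}{4}\right)^{2} = \frac{1}{-18166 - 15640} - \left(\frac{\left(-13\right)^{2}}{4}\right)^{2} = \frac{1}{-33806} - \left(\frac{1}{4} \cdot 169\right)^{2} = - \frac{1}{33806} - \left(\frac{169}{4}\right)^{2} = - \frac{1}{33806} - \frac{28561}{16} = - \frac{482766591}{270448}$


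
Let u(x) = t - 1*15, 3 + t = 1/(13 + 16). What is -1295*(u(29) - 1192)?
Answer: 45440255/29 ≈ 1.5669e+6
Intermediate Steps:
t = -86/29 (t = -3 + 1/(13 + 16) = -3 + 1/29 = -86/29 ≈ -2.9655)
u(x) = -521/29 (u(x) = -86/29 - 1*15 = -86/29 - 15 = -521/29)
-1295*(u(29) - 1192) = -1295*(-521/29 - 1192) = -1295*(-35089/29) = 45440255/29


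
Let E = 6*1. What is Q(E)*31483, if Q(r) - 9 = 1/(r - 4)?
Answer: 598177/2 ≈ 2.9909e+5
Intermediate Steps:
E = 6
Q(r) = 9 + 1/(-4 + r) (Q(r) = 9 + 1/(r - 4) = 9 + 1/(-4 + r))
Q(E)*31483 = ((-35 + 9*6)/(-4 + 6))*31483 = ((-35 + 54)/2)*31483 = ((1/2)*19)*31483 = (19/2)*31483 = 598177/2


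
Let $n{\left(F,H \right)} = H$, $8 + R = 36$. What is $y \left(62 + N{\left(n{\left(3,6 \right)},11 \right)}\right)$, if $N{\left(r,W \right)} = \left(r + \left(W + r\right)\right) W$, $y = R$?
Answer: $8820$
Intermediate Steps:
$R = 28$ ($R = -8 + 36 = 28$)
$y = 28$
$N{\left(r,W \right)} = W \left(W + 2 r\right)$ ($N{\left(r,W \right)} = \left(W + 2 r\right) W = W \left(W + 2 r\right)$)
$y \left(62 + N{\left(n{\left(3,6 \right)},11 \right)}\right) = 28 \left(62 + 11 \left(11 + 2 \cdot 6\right)\right) = 28 \left(62 + 11 \left(11 + 12\right)\right) = 28 \left(62 + 11 \cdot 23\right) = 28 \left(62 + 253\right) = 28 \cdot 315 = 8820$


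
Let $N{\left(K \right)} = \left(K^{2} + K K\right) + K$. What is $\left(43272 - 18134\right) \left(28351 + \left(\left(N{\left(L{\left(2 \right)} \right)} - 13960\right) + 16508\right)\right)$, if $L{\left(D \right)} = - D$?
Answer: $776889890$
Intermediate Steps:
$N{\left(K \right)} = K + 2 K^{2}$ ($N{\left(K \right)} = \left(K^{2} + K^{2}\right) + K = 2 K^{2} + K = K + 2 K^{2}$)
$\left(43272 - 18134\right) \left(28351 + \left(\left(N{\left(L{\left(2 \right)} \right)} - 13960\right) + 16508\right)\right) = \left(43272 - 18134\right) \left(28351 + \left(\left(\left(-1\right) 2 \left(1 + 2 \left(\left(-1\right) 2\right)\right) - 13960\right) + 16508\right)\right) = 25138 \left(28351 + \left(\left(- 2 \left(1 + 2 \left(-2\right)\right) - 13960\right) + 16508\right)\right) = 25138 \left(28351 + \left(\left(- 2 \left(1 - 4\right) - 13960\right) + 16508\right)\right) = 25138 \left(28351 + \left(\left(\left(-2\right) \left(-3\right) - 13960\right) + 16508\right)\right) = 25138 \left(28351 + \left(\left(6 - 13960\right) + 16508\right)\right) = 25138 \left(28351 + \left(-13954 + 16508\right)\right) = 25138 \left(28351 + 2554\right) = 25138 \cdot 30905 = 776889890$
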